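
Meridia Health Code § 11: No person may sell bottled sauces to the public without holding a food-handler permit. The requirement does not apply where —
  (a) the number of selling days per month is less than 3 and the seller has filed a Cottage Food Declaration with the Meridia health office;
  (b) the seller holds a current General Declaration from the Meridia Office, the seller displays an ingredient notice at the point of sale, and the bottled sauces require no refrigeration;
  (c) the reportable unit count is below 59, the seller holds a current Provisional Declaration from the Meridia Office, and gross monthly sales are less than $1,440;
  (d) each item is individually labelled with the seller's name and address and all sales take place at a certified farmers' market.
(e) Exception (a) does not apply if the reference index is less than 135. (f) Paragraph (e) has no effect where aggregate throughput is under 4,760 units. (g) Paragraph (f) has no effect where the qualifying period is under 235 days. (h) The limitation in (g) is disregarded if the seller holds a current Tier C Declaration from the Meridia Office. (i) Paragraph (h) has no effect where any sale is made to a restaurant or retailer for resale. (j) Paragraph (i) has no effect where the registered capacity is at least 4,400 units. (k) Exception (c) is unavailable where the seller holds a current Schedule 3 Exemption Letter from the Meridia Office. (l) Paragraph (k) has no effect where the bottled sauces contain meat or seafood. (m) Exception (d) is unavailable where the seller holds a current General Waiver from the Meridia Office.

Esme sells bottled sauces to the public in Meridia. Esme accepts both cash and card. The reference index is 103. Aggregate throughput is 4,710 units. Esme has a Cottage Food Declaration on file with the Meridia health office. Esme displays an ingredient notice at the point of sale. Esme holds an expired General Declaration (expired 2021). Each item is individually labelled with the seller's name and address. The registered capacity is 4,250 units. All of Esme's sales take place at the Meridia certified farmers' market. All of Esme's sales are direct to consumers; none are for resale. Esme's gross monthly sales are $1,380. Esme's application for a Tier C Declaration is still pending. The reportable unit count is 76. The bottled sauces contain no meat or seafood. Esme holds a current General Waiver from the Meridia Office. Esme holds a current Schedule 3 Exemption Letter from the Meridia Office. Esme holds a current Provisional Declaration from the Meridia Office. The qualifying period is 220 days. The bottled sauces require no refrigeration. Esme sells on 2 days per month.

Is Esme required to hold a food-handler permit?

All of (a)'s requirements are met (the number of selling days per month is 2, less than the 3 limit; a Cottage Food Declaration is on file). But applying paragraphs (e)–(j): (e) is engaged — the reference index is 103, less than the 135 limit. (f) would limit (e) — aggregate throughput is 4,710 units, under the 4,760 units limit — but (g) sets (f) aside: (g) is engaged — the qualifying period is 220 days, under the 235 days limit. (h) does not operate here (there is no Tier C Declaration in force), so (g) stands. Exception (a) does not apply.
Exception (b) requires that the seller holds a current General Declaration from the Meridia Office; but no current General Declaration is held, so (b) is unavailable.
Exception (c) fails — the reportable unit count is 76, not below 59.
All of (d)'s requirements are met (items are individually labelled; all sales are at a certified farmers' market). Turning to paragraph (m): (m) applies — a current General Waiver is held. (d) is therefore removed.
None of the exceptions is available; § 11 applies in full.

Yes — Esme must hold a food-handler permit.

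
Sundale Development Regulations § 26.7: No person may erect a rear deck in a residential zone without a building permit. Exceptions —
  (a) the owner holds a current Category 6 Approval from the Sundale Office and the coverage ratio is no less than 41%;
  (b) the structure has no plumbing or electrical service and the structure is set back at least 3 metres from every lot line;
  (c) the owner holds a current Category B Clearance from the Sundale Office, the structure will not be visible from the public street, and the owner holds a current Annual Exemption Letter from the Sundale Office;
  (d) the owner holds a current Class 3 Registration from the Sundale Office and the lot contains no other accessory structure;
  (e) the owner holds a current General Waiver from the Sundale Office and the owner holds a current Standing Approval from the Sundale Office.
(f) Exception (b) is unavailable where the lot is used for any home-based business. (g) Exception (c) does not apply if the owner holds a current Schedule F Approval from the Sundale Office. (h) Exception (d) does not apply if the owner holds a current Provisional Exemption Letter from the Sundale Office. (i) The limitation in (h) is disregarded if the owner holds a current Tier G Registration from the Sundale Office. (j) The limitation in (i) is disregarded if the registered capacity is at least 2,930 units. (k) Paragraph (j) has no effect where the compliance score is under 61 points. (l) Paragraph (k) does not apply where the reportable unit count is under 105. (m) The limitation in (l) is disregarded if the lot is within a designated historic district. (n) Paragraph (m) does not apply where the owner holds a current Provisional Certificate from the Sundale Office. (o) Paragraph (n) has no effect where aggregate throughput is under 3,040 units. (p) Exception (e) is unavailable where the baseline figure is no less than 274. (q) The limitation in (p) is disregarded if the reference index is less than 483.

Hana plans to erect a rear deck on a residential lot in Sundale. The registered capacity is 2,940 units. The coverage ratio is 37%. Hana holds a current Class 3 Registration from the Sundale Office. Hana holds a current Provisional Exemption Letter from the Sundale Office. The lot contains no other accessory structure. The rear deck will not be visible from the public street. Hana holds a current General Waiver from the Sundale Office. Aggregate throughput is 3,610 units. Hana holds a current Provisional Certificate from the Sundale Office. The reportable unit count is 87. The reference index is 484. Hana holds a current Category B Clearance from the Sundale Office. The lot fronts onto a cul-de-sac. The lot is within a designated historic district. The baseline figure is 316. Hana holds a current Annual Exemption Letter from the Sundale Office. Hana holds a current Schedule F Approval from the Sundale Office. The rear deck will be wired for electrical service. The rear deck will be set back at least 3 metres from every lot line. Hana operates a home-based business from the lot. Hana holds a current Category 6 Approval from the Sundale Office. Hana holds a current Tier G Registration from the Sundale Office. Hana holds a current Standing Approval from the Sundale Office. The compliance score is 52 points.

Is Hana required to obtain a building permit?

Exception (a) does not apply: the coverage ratio is 37%, short of 41%.
Exception (b) requires that the structure has no plumbing or electrical service; but electrical service is planned, so (b) is unavailable.
Exception (c) is satisfied on its face — a current Category B Clearance is held; the structure will not be visible from the street; a current Annual Exemption Letter is held. Turning to paragraph (g): (g) operates against (c): a current Schedule F Approval is held. So (c) is unavailable.
Exception (d)'s conditions are all satisfied: a current Class 3 Registration is held; the lot has no other accessory structure. But applying paragraphs (h)–(o): (h) operates against (d): a current Provisional Exemption Letter is held. (i) is engaged (a current Tier G Registration is held), but yields to (j): (j) operates against (i): the registered capacity is 2,940 units, meeting the 2,930 units threshold. (k) would limit (j) — the compliance score is 52 points, under the 61 points limit — but (l) sets (k) aside: (l) operates against (k): the reportable unit count is 87, under the 105 limit. (m) would limit (l) — the lot is in a historic district — but (n) sets (m) aside: (n) is engaged — a current Provisional Certificate is held. (o), which would lift (n), is not triggered — aggregate throughput is 3,610 units, not under 3,040 units. (d) is therefore removed.
Exception (e)'s conditions are all satisfied: a current General Waiver is held; a current Standing Approval is held. But applying paragraphs (p)–(q): (p) applies — the baseline figure is 316, meeting the 274 threshold. (q), which would lift (p), is inapplicable — the reference index is 484, not less than 483. Exception (e) does not apply.
No exception is made out. Hana falls within the general rule.

Yes — Hana must obtain a building permit.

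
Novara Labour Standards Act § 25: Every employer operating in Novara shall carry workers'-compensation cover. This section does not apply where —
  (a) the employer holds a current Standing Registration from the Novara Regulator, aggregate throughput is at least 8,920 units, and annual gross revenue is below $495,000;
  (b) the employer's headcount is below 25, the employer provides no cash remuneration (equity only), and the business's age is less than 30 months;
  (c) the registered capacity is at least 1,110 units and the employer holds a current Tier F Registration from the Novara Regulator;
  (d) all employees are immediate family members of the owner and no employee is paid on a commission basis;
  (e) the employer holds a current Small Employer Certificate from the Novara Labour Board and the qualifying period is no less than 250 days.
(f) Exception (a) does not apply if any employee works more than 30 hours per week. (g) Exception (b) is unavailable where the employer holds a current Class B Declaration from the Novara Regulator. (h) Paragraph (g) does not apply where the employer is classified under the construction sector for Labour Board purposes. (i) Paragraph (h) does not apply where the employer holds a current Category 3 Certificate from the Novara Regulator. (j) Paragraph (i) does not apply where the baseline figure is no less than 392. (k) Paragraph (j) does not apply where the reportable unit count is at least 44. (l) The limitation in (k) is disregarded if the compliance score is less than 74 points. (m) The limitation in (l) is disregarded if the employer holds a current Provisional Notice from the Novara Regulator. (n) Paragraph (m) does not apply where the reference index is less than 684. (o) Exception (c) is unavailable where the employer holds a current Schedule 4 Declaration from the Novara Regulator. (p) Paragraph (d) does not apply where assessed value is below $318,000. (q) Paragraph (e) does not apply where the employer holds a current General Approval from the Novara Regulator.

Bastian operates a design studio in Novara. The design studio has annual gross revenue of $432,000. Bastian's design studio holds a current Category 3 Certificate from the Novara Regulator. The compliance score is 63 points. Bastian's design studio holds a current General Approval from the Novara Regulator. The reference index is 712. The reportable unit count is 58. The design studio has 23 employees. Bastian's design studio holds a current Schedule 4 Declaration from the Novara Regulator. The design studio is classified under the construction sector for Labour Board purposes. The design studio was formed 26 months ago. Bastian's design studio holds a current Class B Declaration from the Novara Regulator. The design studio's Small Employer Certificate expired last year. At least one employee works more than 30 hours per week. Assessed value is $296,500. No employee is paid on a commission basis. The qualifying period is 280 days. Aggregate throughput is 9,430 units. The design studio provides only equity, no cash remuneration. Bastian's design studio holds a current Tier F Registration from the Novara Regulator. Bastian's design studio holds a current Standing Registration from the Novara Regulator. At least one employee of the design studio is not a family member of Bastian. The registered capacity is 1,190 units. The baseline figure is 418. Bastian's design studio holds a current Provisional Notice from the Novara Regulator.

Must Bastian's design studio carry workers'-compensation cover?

Yes — Bastian's design studio must carry workers'-compensation cover.

Exception (a)'s conditions are all satisfied: a current Standing Registration is held; aggregate throughput is 9,430 units, meeting the 8,920 units threshold; annual gross revenue is $432,000, below the $495,000 limit. Turning to paragraph (f): (f) operates against (a): at least one employee exceeds 30 hours/week. (a) is therefore removed.
Exception (b)'s conditions are all satisfied: the employer's headcount is 23, below the 25 limit; remuneration is equity-only; the business's age is 26 months, less than the 30 months limit. But applying paragraphs (g)–(n): (g) operates against (b): a current Class B Declaration is held. (h) is engaged (the design studio is classified under the construction sector), but is displaced by (i): (i) is triggered — a current Category 3 Certificate is held. (j) would limit (i) — the baseline figure is 418, meeting the 392 threshold — but (k) sets (j) aside: (k) operates — the reportable unit count is 58, meeting the 44 threshold. (l) operates (the compliance score is 63 points, less than the 74 points limit), but is itself disapplied by (m): (m) applies — a current Provisional Notice is held. (n), which would lift (m), does not operate here — the reference index is 712, not less than 684. So (b) is unavailable.
Exception (c)'s conditions are all satisfied: the registered capacity is 1,190 units, meeting the 1,110 units threshold; a current Tier F Registration is held. However, paragraph (o) must be considered: (o) operates — a current Schedule 4 Declaration is held. Exception (c) does not apply.
Exception (d) does not apply: at least one employee is not a family member.
Exception (e) fails — the Small Employer Certificate has expired.
Every exception is unavailable, so the rule governs.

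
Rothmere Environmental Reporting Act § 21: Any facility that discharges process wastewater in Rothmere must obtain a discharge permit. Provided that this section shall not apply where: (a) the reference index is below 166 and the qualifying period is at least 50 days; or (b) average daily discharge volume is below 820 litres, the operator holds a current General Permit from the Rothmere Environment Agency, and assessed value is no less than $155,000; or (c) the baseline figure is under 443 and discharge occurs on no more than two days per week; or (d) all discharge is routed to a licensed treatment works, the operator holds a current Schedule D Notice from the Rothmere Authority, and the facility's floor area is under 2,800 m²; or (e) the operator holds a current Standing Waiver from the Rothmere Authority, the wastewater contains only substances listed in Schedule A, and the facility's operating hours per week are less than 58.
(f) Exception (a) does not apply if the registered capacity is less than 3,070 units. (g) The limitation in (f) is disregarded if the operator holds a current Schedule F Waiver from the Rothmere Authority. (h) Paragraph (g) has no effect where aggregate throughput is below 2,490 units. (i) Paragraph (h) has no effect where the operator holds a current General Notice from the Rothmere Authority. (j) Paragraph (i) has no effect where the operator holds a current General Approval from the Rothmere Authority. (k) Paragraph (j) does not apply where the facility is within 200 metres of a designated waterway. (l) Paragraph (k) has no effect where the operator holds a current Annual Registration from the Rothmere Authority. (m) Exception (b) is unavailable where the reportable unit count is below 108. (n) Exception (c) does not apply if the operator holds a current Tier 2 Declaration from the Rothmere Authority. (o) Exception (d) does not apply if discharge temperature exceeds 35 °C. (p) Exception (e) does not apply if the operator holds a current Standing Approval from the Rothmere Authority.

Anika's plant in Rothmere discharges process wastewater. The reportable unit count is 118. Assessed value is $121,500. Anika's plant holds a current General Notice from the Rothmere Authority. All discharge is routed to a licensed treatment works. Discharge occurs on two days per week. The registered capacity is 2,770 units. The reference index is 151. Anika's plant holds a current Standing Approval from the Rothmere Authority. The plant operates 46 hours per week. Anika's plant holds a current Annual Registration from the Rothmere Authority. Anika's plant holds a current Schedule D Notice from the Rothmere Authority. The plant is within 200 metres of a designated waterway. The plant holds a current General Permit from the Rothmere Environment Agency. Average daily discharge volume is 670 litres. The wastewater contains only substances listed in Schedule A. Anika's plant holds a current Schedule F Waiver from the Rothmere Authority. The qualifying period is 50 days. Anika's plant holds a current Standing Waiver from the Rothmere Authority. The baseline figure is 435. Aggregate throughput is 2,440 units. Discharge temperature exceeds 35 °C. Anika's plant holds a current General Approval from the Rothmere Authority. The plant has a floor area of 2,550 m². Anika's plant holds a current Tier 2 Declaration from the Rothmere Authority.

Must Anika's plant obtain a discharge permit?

Yes — Anika's plant must obtain a discharge permit.

Exception (a)'s conditions are all satisfied: the reference index is 151, below the 166 limit; the qualifying period is 50 days, meeting the 50 days threshold. But: (f) operates against (a): the registered capacity is 2,770 units, less than the 3,070 units limit. (g) would limit (f) — a current Schedule F Waiver is held — but (h) sets (g) aside: (h) is triggered — aggregate throughput is 2,440 units, below the 2,490 units limit. (i) would limit (h) — a current General Notice is held — but (j) sets (i) aside: (j) operates against (i): a current General Approval is held. (k) would limit (j) — the plant is within 200 m of a designated waterway — but (l) sets (k) aside: (l) is triggered — a current Annual Registration is held. (a) is therefore removed.
Exception (b) requires that assessed value is no less than $155,000; but assessed value is $121,500, short of $155,000, so (b) is unavailable.
Exception (c) is satisfied on its face — the baseline figure is 435, under the 443 limit; discharge occurs on no more than two days per week. But: (n) operates — a current Tier 2 Declaration is held. Exception (c) does not apply.
Exception (d)'s conditions are all satisfied: discharge is routed to a licensed treatment works; a current Schedule D Notice is held; the facility's floor area is 2,550 m², under the 2,800 m² limit. Turning to paragraph (o): (o) operates — discharge temperature exceeds 35 °C. So (d) is unavailable.
Exception (e)'s conditions are all satisfied: a current Standing Waiver is held; the wastewater is Schedule-A-only; the facility's operating hours per week are 46, less than the 58 limit. However, paragraph (p) must be considered: (p) operates against (e): a current Standing Approval is held. So (e) is unavailable.
None of the exceptions is available; § 21 applies in full.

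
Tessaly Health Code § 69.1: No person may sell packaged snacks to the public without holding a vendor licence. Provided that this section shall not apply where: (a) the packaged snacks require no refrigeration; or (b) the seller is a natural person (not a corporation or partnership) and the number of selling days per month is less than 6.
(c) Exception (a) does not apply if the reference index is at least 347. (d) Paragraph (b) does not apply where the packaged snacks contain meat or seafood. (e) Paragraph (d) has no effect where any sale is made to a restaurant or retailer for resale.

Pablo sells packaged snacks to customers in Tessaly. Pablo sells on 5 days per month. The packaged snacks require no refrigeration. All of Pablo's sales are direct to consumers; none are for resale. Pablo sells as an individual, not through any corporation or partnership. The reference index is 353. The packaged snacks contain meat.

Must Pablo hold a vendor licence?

Yes — Pablo must hold a vendor licence.

Exception (a) is satisfied on its face — the packaged snacks are shelf-stable. However, paragraph (c) must be considered: (c) operates against (a): the reference index is 353, meeting the 347 threshold. (a) is therefore removed.
All of (b)'s requirements are met (the seller is a natural person; the number of selling days per month is 5, less than the 6 limit). But applying paragraphs (d)–(e): (d) operates against (b): the packaged snacks contain meat. (e), which would lift (d), is not engaged — no sales are for resale. So (b) is unavailable.
No exception applies. The general rule governs.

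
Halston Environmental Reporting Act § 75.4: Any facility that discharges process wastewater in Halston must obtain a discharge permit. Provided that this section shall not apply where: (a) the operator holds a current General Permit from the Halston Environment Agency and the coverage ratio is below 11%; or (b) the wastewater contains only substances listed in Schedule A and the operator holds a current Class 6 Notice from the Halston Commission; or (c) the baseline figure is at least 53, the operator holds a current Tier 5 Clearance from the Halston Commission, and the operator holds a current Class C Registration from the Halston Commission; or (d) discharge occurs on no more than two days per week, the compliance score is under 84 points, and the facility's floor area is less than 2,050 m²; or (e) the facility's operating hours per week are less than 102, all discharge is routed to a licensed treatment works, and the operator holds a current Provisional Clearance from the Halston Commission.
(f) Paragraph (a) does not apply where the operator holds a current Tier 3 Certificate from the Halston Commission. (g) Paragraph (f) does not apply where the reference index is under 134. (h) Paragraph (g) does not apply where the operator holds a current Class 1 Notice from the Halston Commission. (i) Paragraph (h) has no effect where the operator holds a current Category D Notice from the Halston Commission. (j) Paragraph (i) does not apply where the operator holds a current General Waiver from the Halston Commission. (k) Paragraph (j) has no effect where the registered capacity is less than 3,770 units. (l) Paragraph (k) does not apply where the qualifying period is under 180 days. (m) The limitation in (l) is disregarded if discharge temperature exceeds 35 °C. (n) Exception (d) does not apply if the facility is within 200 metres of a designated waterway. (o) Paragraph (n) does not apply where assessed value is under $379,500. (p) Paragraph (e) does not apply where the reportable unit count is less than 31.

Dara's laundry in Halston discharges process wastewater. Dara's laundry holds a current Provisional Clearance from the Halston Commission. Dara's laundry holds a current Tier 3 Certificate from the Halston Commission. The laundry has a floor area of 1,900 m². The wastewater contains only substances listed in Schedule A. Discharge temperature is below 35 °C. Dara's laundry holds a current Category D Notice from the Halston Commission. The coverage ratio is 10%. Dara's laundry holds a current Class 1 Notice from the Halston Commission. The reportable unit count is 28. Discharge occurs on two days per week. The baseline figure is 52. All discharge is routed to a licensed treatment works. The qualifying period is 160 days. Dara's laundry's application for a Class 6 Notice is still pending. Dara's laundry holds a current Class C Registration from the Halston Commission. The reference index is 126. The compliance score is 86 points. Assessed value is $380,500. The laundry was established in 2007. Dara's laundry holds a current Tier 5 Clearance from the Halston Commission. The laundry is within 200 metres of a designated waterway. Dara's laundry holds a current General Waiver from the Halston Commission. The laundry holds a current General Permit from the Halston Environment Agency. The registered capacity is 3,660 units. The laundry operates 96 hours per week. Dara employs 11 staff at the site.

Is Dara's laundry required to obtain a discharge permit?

Yes — Dara's laundry must obtain a discharge permit.

Exception (a): a current General Permit is held; the coverage ratio is 10%, below the 11% limit — every condition holds. Turning to paragraphs (f)–(m): (f) is engaged — a current Tier 3 Certificate is held. (g) operates (the reference index is 126, under the 134 limit), but is overridden by (h): (h) operates against (g): a current Class 1 Notice is held. (i) would limit (h) — a current Category D Notice is held — but (j) sets (i) aside: (j) is triggered — a current General Waiver is held. (k) would limit (j) — the registered capacity is 3,660 units, less than the 3,770 units limit — but (l) sets (k) aside: (l) is engaged — the qualifying period is 160 days, under the 180 days limit. (m), which would lift (l), is not triggered — discharge temperature is below 35 °C. So (a) is unavailable.
Exception (b) fails — there is no Class 6 Notice in force.
Exception (c) requires that the baseline figure is at least 53; but the baseline figure is 52, short of 53, so (c) is unavailable.
Exception (d) requires that the compliance score is under 84 points; but the compliance score is 86 points, not under 84 points, so (d) is unavailable.
All of (e)'s requirements are met (the facility's operating hours per week are 96, less than the 102 limit; discharge is routed to a licensed treatment works; a current Provisional Clearance is held). Turning to paragraph (p): (p) is engaged — the reportable unit count is 28, less than the 31 limit. Exception (e) does not apply.
No exception displaces § 75.4.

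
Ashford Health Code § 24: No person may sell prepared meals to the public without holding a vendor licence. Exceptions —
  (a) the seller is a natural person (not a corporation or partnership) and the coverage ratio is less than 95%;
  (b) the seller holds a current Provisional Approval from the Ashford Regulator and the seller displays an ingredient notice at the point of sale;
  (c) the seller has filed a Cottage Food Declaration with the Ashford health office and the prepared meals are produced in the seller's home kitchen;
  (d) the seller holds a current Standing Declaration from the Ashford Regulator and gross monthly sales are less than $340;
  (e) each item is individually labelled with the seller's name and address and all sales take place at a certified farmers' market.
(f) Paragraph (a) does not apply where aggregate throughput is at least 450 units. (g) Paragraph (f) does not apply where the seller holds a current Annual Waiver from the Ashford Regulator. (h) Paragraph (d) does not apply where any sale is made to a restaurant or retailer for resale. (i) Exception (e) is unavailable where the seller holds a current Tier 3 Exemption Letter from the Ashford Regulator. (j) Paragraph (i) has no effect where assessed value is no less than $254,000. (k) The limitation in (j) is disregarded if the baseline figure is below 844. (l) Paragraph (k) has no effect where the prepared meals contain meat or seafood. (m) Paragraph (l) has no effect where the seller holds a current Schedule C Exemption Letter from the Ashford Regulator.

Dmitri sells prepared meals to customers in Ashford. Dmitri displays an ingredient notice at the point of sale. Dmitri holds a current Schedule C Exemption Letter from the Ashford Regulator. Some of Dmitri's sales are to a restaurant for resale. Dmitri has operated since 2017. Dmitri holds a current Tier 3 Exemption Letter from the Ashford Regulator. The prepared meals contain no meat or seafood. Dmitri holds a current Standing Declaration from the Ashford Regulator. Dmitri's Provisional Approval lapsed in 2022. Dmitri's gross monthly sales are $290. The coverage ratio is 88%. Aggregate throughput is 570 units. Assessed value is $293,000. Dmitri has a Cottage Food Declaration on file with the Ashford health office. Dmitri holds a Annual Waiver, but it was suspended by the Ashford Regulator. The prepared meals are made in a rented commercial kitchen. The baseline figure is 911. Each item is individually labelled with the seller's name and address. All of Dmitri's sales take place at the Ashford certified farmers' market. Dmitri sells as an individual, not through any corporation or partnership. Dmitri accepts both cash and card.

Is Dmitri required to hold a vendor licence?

No — exception (e) applies; Dmitri is not required to hold a vendor licence.

Exception (a) is satisfied on its face — the seller is a natural person; the coverage ratio is 88%, less than the 95% limit. But applying paragraphs (f)–(g): (f) operates against (a): aggregate throughput is 570 units, meeting the 450 units threshold. (g) is inapplicable (the Annual Waiver is not current), so (f) stands. Exception (a) does not apply.
Exception (b) does not apply: the Provisional Approval is not current.
Exception (c) fails — the prepared meals are made in a commercial kitchen, not a home kitchen.
Exception (d)'s conditions are all satisfied: a current Standing Declaration is held; gross monthly sales are $290, less than the $340 limit. However, paragraph (h) must be considered: (h) is triggered — some sales are to a restaurant for resale. So (d) is unavailable.
Exception (e)'s conditions are all satisfied: items are individually labelled; all sales are at a certified farmers' market. Considering the limiting provisions: (i) would limit (e) — a current Tier 3 Exemption Letter is held — but (j) sets (i) aside: (j) applies — assessed value is $293,000, meeting the $254,000 threshold. (k), which would lift (j), is not engaged — the baseline figure is 911, not below 844. Exception (e) stands.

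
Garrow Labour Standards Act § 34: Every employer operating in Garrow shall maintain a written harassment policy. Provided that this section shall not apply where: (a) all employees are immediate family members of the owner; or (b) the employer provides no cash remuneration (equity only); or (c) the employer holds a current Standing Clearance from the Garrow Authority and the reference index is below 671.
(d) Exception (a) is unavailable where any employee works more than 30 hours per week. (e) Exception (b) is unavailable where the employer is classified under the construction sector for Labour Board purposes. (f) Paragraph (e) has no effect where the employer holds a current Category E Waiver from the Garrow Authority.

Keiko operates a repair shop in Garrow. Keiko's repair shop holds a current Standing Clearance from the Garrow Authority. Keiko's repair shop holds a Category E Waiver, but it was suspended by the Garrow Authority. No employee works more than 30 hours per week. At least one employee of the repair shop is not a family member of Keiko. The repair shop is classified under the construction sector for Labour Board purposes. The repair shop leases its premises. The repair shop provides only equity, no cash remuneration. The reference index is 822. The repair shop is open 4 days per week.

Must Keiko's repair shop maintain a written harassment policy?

Exception (a) requires that all employees are immediate family members of the owner; but at least one employee is not a family member, so (a) is unavailable.
All of (b)'s requirements are met (remuneration is equity-only). But applying paragraphs (e)–(f): (e) operates — the repair shop is classified under the construction sector. (f), which would lift (e), is not triggered — there is no Category E Waiver in force. (b) is therefore removed.
Exception (c) requires that the reference index is below 671; but the reference index is 822, not below 671, so (c) is unavailable.
Every exception is unavailable, so the rule governs.

Yes — Keiko's repair shop must maintain a written harassment policy.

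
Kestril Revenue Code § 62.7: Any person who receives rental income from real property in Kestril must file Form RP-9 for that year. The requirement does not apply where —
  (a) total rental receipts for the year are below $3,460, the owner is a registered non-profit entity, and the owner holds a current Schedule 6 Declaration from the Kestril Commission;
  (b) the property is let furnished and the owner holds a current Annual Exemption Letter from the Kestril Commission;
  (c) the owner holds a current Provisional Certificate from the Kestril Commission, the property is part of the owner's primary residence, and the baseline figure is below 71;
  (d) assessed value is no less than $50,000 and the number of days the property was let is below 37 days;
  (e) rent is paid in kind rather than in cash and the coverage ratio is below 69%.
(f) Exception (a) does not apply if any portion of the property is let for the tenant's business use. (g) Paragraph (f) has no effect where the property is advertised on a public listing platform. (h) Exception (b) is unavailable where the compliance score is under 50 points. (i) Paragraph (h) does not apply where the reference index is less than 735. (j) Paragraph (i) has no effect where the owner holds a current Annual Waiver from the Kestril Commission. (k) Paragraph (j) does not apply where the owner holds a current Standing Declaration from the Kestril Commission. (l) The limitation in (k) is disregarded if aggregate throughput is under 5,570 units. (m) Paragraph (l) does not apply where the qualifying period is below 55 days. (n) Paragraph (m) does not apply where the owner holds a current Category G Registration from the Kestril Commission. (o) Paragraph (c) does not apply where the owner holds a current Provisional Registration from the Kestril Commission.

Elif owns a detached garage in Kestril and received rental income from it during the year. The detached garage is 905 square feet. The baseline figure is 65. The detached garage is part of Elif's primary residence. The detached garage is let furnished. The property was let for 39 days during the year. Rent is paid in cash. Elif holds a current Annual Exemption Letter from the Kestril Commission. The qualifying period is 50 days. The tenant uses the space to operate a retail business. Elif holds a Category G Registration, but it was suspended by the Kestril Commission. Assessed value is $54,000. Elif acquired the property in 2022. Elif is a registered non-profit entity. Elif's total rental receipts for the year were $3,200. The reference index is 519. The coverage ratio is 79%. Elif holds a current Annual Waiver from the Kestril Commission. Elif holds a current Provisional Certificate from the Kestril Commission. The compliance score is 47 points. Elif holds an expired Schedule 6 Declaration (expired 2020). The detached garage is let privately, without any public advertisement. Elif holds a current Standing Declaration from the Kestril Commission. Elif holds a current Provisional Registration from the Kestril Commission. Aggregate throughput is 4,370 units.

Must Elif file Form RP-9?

No — exception (b) applies; Elif is not required to file Form RP-9.

Exception (a) fails — there is no Schedule 6 Declaration in force.
Exception (b) is satisfied on its face — the property is let furnished; a current Annual Exemption Letter is held. As to paragraphs (h)–(n): (h) would limit (b) — the compliance score is 47 points, under the 50 points limit — but (i) sets (h) aside: (i) applies — the reference index is 519, less than the 735 limit. (j) would limit (i) — a current Annual Waiver is held — but (k) sets (j) aside: (k) is triggered — a current Standing Declaration is held. (l) applies (aggregate throughput is 4,370 units, under the 5,570 units limit), but is displaced by (m): (m) operates against (l): the qualifying period is 50 days, below the 55 days limit. (n), which would lift (m), does not operate here — the Category G Registration is not current. So (b) applies.
Exception (c): a current Provisional Certificate is held; the detached garage is part of the primary residence; the baseline figure is 65, below the 71 limit — every condition holds. But applying paragraph (o): (o) operates against (c): a current Provisional Registration is held. So (c) is unavailable.
Exception (d) fails — the number of days the property was let is 39 days, not below 37 days.
Exception (e) fails — rent is paid in cash.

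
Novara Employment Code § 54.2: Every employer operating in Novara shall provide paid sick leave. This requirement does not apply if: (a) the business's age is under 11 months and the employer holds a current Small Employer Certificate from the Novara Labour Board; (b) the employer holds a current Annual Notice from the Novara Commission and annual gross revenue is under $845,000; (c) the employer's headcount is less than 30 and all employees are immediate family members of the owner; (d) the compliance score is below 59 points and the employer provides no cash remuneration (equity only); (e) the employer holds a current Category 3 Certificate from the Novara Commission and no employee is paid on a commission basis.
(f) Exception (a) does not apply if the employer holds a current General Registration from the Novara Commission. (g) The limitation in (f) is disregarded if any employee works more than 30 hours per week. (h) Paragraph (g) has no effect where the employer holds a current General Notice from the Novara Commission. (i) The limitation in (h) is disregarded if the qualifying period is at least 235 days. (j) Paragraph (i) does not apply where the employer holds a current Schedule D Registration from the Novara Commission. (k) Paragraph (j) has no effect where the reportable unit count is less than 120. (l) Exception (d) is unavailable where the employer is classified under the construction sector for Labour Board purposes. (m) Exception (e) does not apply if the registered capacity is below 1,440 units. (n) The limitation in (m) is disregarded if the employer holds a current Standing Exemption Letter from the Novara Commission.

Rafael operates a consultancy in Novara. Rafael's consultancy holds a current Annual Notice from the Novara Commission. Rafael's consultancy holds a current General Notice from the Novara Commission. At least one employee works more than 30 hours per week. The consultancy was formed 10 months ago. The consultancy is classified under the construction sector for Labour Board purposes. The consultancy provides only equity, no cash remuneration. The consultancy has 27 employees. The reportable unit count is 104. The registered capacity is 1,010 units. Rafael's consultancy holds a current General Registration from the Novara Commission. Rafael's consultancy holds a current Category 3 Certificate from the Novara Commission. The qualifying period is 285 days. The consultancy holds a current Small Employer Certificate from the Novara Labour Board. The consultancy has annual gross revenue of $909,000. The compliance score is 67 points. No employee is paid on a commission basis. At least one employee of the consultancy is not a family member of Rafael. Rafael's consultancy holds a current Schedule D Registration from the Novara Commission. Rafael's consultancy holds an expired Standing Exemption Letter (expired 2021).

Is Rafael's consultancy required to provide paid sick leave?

Exception (a): the business's age is 10 months, under the 11 months limit; a current Small Employer Certificate is held — every condition holds. As to paragraphs (f)–(k): (f) operates (a current General Registration is held), but is overridden by (g): (g) operates — at least one employee exceeds 30 hours/week. (h) would limit (g) — a current General Notice is held — but (i) sets (h) aside: (i) applies — the qualifying period is 285 days, meeting the 235 days threshold. (j) applies (a current Schedule D Registration is held), but is set aside by (k): (k) is engaged — the reportable unit count is 104, less than the 120 limit. Exception (a) stands.
Exception (b) does not apply: annual gross revenue is $909,000, not under $845,000.
Exception (c) requires that all employees are immediate family members of the owner; but at least one employee is not a family member, so (c) is unavailable.
Exception (d) does not apply: the compliance score is 67 points, not below 59 points.
Exception (e) is satisfied on its face — a current Category 3 Certificate is held; no employee is paid on commission. But applying paragraphs (m)–(n): (m) operates against (e): the registered capacity is 1,010 units, below the 1,440 units limit. (n), which would lift (m), does not operate here — there is no Standing Exemption Letter in force. (e) is therefore removed.

No — exception (a) applies; Rafael's consultancy is not required to provide paid sick leave.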